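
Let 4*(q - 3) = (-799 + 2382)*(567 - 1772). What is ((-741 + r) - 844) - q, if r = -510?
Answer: 1899123/4 ≈ 4.7478e+5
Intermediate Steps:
q = -1907503/4 (q = 3 + ((-799 + 2382)*(567 - 1772))/4 = 3 + (1583*(-1205))/4 = 3 + (1/4)*(-1907515) = 3 - 1907515/4 = -1907503/4 ≈ -4.7688e+5)
((-741 + r) - 844) - q = ((-741 - 510) - 844) - 1*(-1907503/4) = (-1251 - 844) + 1907503/4 = -2095 + 1907503/4 = 1899123/4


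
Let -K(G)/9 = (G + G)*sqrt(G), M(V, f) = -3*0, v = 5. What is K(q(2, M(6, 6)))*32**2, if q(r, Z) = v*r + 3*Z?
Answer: -184320*sqrt(10) ≈ -5.8287e+5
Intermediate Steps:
M(V, f) = 0
q(r, Z) = 3*Z + 5*r (q(r, Z) = 5*r + 3*Z = 3*Z + 5*r)
K(G) = -18*G**(3/2) (K(G) = -9*(G + G)*sqrt(G) = -9*2*G*sqrt(G) = -18*G**(3/2))
K(q(2, M(6, 6)))*32**2 = -18*(3*0 + 5*2)**(3/2)*32**2 = -18*(0 + 10)**(3/2)*1024 = -180*sqrt(10)*1024 = -184320*sqrt(10)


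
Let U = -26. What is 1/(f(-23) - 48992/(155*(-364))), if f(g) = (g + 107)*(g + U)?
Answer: -14105/58043932 ≈ -0.00024301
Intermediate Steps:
f(g) = (-26 + g)*(107 + g) (f(g) = (g + 107)*(g - 26) = (107 + g)*(-26 + g) = (-26 + g)*(107 + g))
1/(f(-23) - 48992/(155*(-364))) = 1/((-2782 + (-23)² + 81*(-23)) - 48992/(155*(-364))) = 1/((-2782 + 529 - 1863) - 48992/(-56420)) = 1/(-4116 - 48992*(-1/56420)) = 1/(-4116 + 12248/14105) = 1/(-58043932/14105) = -14105/58043932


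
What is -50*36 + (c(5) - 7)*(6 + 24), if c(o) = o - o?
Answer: -2010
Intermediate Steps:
c(o) = 0
-50*36 + (c(5) - 7)*(6 + 24) = -50*36 + (0 - 7)*(6 + 24) = -1800 - 7*30 = -1800 - 210 = -2010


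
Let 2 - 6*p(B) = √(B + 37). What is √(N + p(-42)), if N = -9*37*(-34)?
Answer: √(407604 - 6*I*√5)/6 ≈ 106.41 - 0.0017512*I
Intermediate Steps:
N = 11322 (N = -333*(-34) = 11322)
p(B) = ⅓ - √(37 + B)/6 (p(B) = ⅓ - √(B + 37)/6 = ⅓ - √(37 + B)/6)
√(N + p(-42)) = √(11322 + (⅓ - √(37 - 42)/6)) = √(11322 + (⅓ - I*√5/6)) = √(33967/3 - I*√5/6)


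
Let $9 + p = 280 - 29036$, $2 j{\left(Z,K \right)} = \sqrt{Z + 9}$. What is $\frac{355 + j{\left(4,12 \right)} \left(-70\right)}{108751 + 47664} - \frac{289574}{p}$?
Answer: $\frac{9060785757}{899855495} - \frac{\sqrt{13}}{4469} \approx 10.068$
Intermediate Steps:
$j{\left(Z,K \right)} = \frac{\sqrt{9 + Z}}{2}$ ($j{\left(Z,K \right)} = \frac{\sqrt{Z + 9}}{2} = \frac{\sqrt{9 + Z}}{2}$)
$p = -28765$ ($p = -9 + \left(280 - 29036\right) = -9 - 28756 = -28765$)
$\frac{355 + j{\left(4,12 \right)} \left(-70\right)}{108751 + 47664} - \frac{289574}{p} = \frac{355 + \frac{\sqrt{9 + 4}}{2} \left(-70\right)}{108751 + 47664} - \frac{289574}{-28765} = \frac{355 + \frac{\sqrt{13}}{2} \left(-70\right)}{156415} - - \frac{289574}{28765} = \left(355 - 35 \sqrt{13}\right) \frac{1}{156415} + \frac{289574}{28765} = \left(\frac{71}{31283} - \frac{\sqrt{13}}{4469}\right) + \frac{289574}{28765} = \frac{9060785757}{899855495} - \frac{\sqrt{13}}{4469}$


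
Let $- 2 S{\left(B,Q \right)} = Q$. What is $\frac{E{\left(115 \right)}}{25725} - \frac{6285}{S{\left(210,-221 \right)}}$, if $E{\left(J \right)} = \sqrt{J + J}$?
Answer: $- \frac{12570}{221} + \frac{\sqrt{230}}{25725} \approx -56.877$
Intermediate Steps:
$S{\left(B,Q \right)} = - \frac{Q}{2}$
$E{\left(J \right)} = \sqrt{2} \sqrt{J}$ ($E{\left(J \right)} = \sqrt{2 J} = \sqrt{2} \sqrt{J}$)
$\frac{E{\left(115 \right)}}{25725} - \frac{6285}{S{\left(210,-221 \right)}} = \frac{\sqrt{2} \sqrt{115}}{25725} - \frac{6285}{\left(- \frac{1}{2}\right) \left(-221\right)} = \sqrt{230} \cdot \frac{1}{25725} - \frac{6285}{\frac{221}{2}} = \frac{\sqrt{230}}{25725} - \frac{12570}{221} = - \frac{12570}{221} + \frac{\sqrt{230}}{25725}$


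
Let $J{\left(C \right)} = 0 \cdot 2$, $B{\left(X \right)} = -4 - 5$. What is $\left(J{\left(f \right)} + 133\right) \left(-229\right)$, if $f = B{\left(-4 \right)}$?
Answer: $-30457$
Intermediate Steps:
$B{\left(X \right)} = -9$
$f = -9$
$J{\left(C \right)} = 0$
$\left(J{\left(f \right)} + 133\right) \left(-229\right) = \left(0 + 133\right) \left(-229\right) = 133 \left(-229\right) = -30457$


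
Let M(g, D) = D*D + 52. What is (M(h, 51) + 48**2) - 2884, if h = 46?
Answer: 2073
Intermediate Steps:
M(g, D) = 52 + D**2 (M(g, D) = D**2 + 52 = 52 + D**2)
(M(h, 51) + 48**2) - 2884 = ((52 + 51**2) + 48**2) - 2884 = ((52 + 2601) + 2304) - 2884 = (2653 + 2304) - 2884 = 4957 - 2884 = 2073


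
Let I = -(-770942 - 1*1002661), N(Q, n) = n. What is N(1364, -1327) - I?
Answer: -1774930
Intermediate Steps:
I = 1773603 (I = -(-770942 - 1002661) = -1*(-1773603) = 1773603)
N(1364, -1327) - I = -1327 - 1*1773603 = -1327 - 1773603 = -1774930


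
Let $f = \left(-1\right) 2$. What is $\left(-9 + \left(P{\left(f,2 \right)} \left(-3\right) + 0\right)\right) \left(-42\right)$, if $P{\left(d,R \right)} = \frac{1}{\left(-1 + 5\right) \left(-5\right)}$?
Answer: $\frac{3717}{10} \approx 371.7$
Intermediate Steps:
$f = -2$
$P{\left(d,R \right)} = - \frac{1}{20}$ ($P{\left(d,R \right)} = \frac{1}{4 \left(-5\right)} = \frac{1}{-20} = - \frac{1}{20}$)
$\left(-9 + \left(P{\left(f,2 \right)} \left(-3\right) + 0\right)\right) \left(-42\right) = \left(-9 + \left(\left(- \frac{1}{20}\right) \left(-3\right) + 0\right)\right) \left(-42\right) = \left(-9 + \left(\frac{3}{20} + 0\right)\right) \left(-42\right) = \left(-9 + \frac{3}{20}\right) \left(-42\right) = \left(- \frac{177}{20}\right) \left(-42\right) = \frac{3717}{10}$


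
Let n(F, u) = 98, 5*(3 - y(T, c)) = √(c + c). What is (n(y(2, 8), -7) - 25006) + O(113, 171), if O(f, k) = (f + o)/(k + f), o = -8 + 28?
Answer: -7073739/284 ≈ -24908.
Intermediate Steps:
y(T, c) = 3 - √2*√c/5 (y(T, c) = 3 - √(c + c)/5 = 3 - √2*√c/5)
o = 20
O(f, k) = (20 + f)/(f + k) (O(f, k) = (f + 20)/(k + f) = (20 + f)/(f + k))
(n(y(2, 8), -7) - 25006) + O(113, 171) = (98 - 25006) + (20 + 113)/(113 + 171) = -24908 + 133/284 = -7073739/284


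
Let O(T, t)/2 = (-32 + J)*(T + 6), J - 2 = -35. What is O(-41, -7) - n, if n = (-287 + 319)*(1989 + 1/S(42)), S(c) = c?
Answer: -1241074/21 ≈ -59099.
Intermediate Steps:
J = -33 (J = 2 - 35 = -33)
O(T, t) = -780 - 130*T (O(T, t) = 2*((-32 - 33)*(T + 6)) = 2*(-65*(6 + T)) = 2*(-390 - 65*T) = -780 - 130*T)
n = 1336624/21 (n = (-287 + 319)*(1989 + 1/42) = 32*(1989 + 1/42) = 32*(83539/42) = 1336624/21 ≈ 63649.)
O(-41, -7) - n = (-780 - 130*(-41)) - 1*1336624/21 = (-780 + 5330) - 1336624/21 = 4550 - 1336624/21 = -1241074/21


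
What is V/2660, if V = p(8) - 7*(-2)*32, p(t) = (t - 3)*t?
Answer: 122/665 ≈ 0.18346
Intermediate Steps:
p(t) = t*(-3 + t) (p(t) = (-3 + t)*t = t*(-3 + t))
V = 488 (V = 8*(-3 + 8) - 7*(-2)*32 = 8*5 + 14*32 = 40 + 448 = 488)
V/2660 = 488/2660 = 488*(1/2660) = 122/665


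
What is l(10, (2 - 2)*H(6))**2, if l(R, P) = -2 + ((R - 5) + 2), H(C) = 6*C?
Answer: 25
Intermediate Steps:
l(R, P) = -5 + R (l(R, P) = -2 + ((-5 + R) + 2) = -2 + (-3 + R) = -5 + R)
l(10, (2 - 2)*H(6))**2 = (-5 + 10)**2 = 5**2 = 25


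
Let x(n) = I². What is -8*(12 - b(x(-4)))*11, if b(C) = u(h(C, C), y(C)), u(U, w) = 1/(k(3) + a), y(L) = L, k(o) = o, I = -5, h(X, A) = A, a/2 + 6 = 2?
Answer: -5368/5 ≈ -1073.6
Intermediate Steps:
a = -8 (a = -12 + 2*2 = -12 + 4 = -8)
u(U, w) = -⅕ (u(U, w) = 1/(3 - 8) = 1/(-5) = -⅕)
x(n) = 25 (x(n) = (-5)² = 25)
b(C) = -⅕
-8*(12 - b(x(-4)))*11 = -8*(12 - 1*(-⅕))*11 = -8*(12 + ⅕)*11 = -8*61/5*11 = -488/5*11 = -5368/5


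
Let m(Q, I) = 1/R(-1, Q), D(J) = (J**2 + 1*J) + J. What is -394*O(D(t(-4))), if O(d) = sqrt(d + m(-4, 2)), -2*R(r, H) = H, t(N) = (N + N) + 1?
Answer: -197*sqrt(142) ≈ -2347.5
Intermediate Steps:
t(N) = 1 + 2*N (t(N) = 2*N + 1 = 1 + 2*N)
R(r, H) = -H/2
D(J) = J**2 + 2*J (D(J) = (J**2 + J) + J = (J + J**2) + J = J**2 + 2*J)
m(Q, I) = -2/Q (m(Q, I) = 1/(-Q/2) = -2/Q)
O(d) = sqrt(1/2 + d) (O(d) = sqrt(d - 2/(-4)) = sqrt(d - 2*(-1/4)) = sqrt(d + 1/2) = sqrt(1/2 + d))
-394*O(D(t(-4))) = -197*sqrt(2 + 4*((1 + 2*(-4))*(2 + (1 + 2*(-4))))) = -197*sqrt(2 + 4*((1 - 8)*(2 + (1 - 8)))) = -197*sqrt(2 + 4*(-7*(2 - 7))) = -197*sqrt(2 + 4*(-7*(-5))) = -197*sqrt(2 + 4*35) = -197*sqrt(2 + 140) = -197*sqrt(142)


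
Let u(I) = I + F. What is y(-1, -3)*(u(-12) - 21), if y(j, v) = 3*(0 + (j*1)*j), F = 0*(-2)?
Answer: -99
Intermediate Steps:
F = 0
y(j, v) = 3*j² (y(j, v) = 3*(0 + j*j) = 3*(0 + j²) = 3*j²)
u(I) = I (u(I) = I + 0 = I)
y(-1, -3)*(u(-12) - 21) = (3*(-1)²)*(-12 - 21) = (3*1)*(-33) = 3*(-33) = -99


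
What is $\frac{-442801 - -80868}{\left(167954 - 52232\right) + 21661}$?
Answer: $- \frac{361933}{137383} \approx -2.6345$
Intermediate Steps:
$\frac{-442801 - -80868}{\left(167954 - 52232\right) + 21661} = \frac{-442801 + 80868}{\left(167954 - 52232\right) + 21661} = - \frac{361933}{115722 + 21661} = - \frac{361933}{137383}$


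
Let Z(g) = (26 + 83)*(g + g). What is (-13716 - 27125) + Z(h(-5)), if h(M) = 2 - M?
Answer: -39315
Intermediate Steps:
Z(g) = 218*g (Z(g) = 109*(2*g) = 218*g)
(-13716 - 27125) + Z(h(-5)) = (-13716 - 27125) + 218*(2 - 1*(-5)) = -40841 + 218*(2 + 5) = -40841 + 218*7 = -40841 + 1526 = -39315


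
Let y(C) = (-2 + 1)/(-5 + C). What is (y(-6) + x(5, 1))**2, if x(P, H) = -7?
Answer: 5776/121 ≈ 47.736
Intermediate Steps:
y(C) = -1/(-5 + C)
(y(-6) + x(5, 1))**2 = (-1/(-5 - 6) - 7)**2 = (-1/(-11) - 7)**2 = (-1*(-1/11) - 7)**2 = (1/11 - 7)**2 = (-76/11)**2 = 5776/121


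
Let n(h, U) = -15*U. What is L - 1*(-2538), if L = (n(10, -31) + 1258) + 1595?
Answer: 5856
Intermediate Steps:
L = 3318 (L = (-15*(-31) + 1258) + 1595 = (465 + 1258) + 1595 = 1723 + 1595 = 3318)
L - 1*(-2538) = 3318 - 1*(-2538) = 3318 + 2538 = 5856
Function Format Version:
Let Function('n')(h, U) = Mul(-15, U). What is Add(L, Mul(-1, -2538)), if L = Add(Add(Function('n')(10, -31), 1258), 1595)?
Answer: 5856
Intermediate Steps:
L = 3318 (L = Add(Add(Mul(-15, -31), 1258), 1595) = Add(Add(465, 1258), 1595) = Add(1723, 1595) = 3318)
Add(L, Mul(-1, -2538)) = Add(3318, Mul(-1, -2538)) = Add(3318, 2538) = 5856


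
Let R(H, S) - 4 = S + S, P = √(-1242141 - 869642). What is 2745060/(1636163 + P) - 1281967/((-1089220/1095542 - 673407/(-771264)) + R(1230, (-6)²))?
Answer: 4*(-15044454379213168*√2111783 + 24612735209654874006299*I)/(3561890525789*(√2111783 - 1636163*I)) ≈ -16893.0 - 0.0014901*I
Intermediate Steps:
P = I*√2111783 (P = √(-2111783) = I*√2111783 ≈ 1453.2*I)
R(H, S) = 4 + 2*S (R(H, S) = 4 + (S + S) = 4 + 2*S)
2745060/(1636163 + P) - 1281967/((-1089220/1095542 - 673407/(-771264)) + R(1230, (-6)²)) = 2745060/(1636163 + I*√2111783) - 1281967/((-1089220/1095542 - 673407/(-771264)) + (4 + 2*(-6)²)) = 2745060/(1636163 + I*√2111783) - 1281967/((-1089220*1/1095542 - 673407*(-1/771264)) + (4 + 2*36)) = 2745060/(1636163 + I*√2111783) - 1281967/((-544610/547771 + 74823/85696) + (4 + 72)) = 2745060/(1636163 + I*√2111783) - 1281967/(-5685029027/46941783616 + 76) = 2745060/(1636163 + I*√2111783) - 1281967/3561890525789/46941783616 = 2745060/(1636163 + I*√2111783) - 1281967*46941783616/3561890525789 = 2745060/(1636163 + I*√2111783) - 60177817516852672/3561890525789 = -60177817516852672/3561890525789 + 2745060/(1636163 + I*√2111783)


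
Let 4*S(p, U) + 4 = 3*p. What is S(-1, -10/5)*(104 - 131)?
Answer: 189/4 ≈ 47.250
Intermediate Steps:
S(p, U) = -1 + 3*p/4 (S(p, U) = -1 + (3*p)/4 = -1 + 3*p/4)
S(-1, -10/5)*(104 - 131) = (-1 + (¾)*(-1))*(104 - 131) = (-1 - ¾)*(-27) = -7/4*(-27) = 189/4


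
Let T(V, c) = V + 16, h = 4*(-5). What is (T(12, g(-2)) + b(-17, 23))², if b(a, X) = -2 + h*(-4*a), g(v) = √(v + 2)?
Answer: 1779556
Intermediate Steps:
h = -20
g(v) = √(2 + v)
T(V, c) = 16 + V
b(a, X) = -2 + 80*a (b(a, X) = -2 - (-80)*a = -2 + 80*a)
(T(12, g(-2)) + b(-17, 23))² = ((16 + 12) + (-2 + 80*(-17)))² = (28 + (-2 - 1360))² = (28 - 1362)² = (-1334)² = 1779556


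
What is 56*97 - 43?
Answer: 5389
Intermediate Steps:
56*97 - 43 = 5432 - 43 = 5389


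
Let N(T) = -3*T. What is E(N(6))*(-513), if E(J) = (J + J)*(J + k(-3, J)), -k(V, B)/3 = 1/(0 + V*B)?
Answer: -333450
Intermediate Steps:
k(V, B) = -3/(B*V) (k(V, B) = -3/(0 + V*B) = -3/(0 + B*V) = -3*1/(B*V) = -3/(B*V))
E(J) = 2*J*(J + 1/J) (E(J) = (J + J)*(J - 3/(J*(-3))) = (2*J)*(J - 3*(-⅓)/J) = (2*J)*(J + 1/J) = 2*J*(J + 1/J))
E(N(6))*(-513) = (2 + 2*(-3*6)²)*(-513) = (2 + 2*(-18)²)*(-513) = (2 + 2*324)*(-513) = (2 + 648)*(-513) = 650*(-513) = -333450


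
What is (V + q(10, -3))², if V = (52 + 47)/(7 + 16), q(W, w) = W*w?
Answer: 349281/529 ≈ 660.27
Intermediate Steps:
V = 99/23 ≈ 4.3044
(V + q(10, -3))² = (99/23 + 10*(-3))² = (99/23 - 30)² = (-591/23)² = 349281/529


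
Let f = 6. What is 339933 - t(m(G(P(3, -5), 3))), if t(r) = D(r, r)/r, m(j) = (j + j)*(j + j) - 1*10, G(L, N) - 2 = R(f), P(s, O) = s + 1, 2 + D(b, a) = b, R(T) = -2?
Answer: 1699659/5 ≈ 3.3993e+5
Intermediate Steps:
D(b, a) = -2 + b
P(s, O) = 1 + s
G(L, N) = 0 (G(L, N) = 2 - 2 = 0)
m(j) = -10 + 4*j**2 (m(j) = (2*j)*(2*j) - 10 = 4*j**2 - 10 = -10 + 4*j**2)
t(r) = (-2 + r)/r
339933 - t(m(G(P(3, -5), 3))) = 339933 - (-2 + (-10 + 4*0**2))/(-10 + 4*0**2) = 339933 - (-2 + (-10 + 4*0))/(-10 + 4*0) = 339933 - (-2 + (-10 + 0))/(-10 + 0) = 339933 - (-2 - 10)/(-10) = 339933 - (-1)*(-12)/10 = 339933 - 1*6/5 = 339933 - 6/5 = 1699659/5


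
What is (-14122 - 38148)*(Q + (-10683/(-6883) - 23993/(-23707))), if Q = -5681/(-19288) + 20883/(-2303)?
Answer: 1176206051108974243535/3624144530147092 ≈ 3.2455e+5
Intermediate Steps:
Q = -389707961/44420264 (Q = -5681*(-1/19288) + 20883*(-1/2303) = 5681/19288 - 20883/2303 = -389707961/44420264 ≈ -8.7732)
(-14122 - 38148)*(Q + (-10683/(-6883) - 23993/(-23707))) = (-14122 - 38148)*(-389707961/44420264 + (-10683/(-6883) - 23993/(-23707))) = -52270*(-389707961/44420264 + (-10683*(-1/6883) - 23993*(-1/23707))) = -52270*(-389707961/44420264 + (10683/6883 + 23993/23707)) = -52270*(-389707961/44420264 + 418405700/163175281) = -52270*(-45005014391007241/7248289060294184) = 1176206051108974243535/3624144530147092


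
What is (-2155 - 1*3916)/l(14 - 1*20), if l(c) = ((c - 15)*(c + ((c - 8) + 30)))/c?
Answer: -6071/35 ≈ -173.46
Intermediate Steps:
l(c) = (-15 + c)*(22 + 2*c)/c (l(c) = ((-15 + c)*(c + ((-8 + c) + 30)))/c = ((-15 + c)*(c + (22 + c)))/c = ((-15 + c)*(22 + 2*c))/c = (-15 + c)*(22 + 2*c)/c)
(-2155 - 1*3916)/l(14 - 1*20) = (-2155 - 1*3916)/(-8 - 330/(14 - 1*20) + 2*(14 - 1*20)) = (-2155 - 3916)/(-8 - 330/(14 - 20) + 2*(14 - 20)) = -6071/(-8 - 330/(-6) + 2*(-6)) = -6071/(-8 - 330*(-1/6) - 12) = -6071/(-8 + 55 - 12) = -6071/35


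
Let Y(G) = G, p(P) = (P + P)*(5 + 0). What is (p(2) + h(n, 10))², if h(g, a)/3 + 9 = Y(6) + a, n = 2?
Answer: 1681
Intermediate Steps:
p(P) = 10*P (p(P) = (2*P)*5 = 10*P)
h(g, a) = -9 + 3*a (h(g, a) = -27 + 3*(6 + a) = -27 + (18 + 3*a) = -9 + 3*a)
(p(2) + h(n, 10))² = (10*2 + (-9 + 3*10))² = (20 + (-9 + 30))² = (20 + 21)² = 41² = 1681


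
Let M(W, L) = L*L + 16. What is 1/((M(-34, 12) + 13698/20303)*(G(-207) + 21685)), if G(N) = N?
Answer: 20303/70065059084 ≈ 2.8977e-7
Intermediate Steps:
M(W, L) = 16 + L**2 (M(W, L) = L**2 + 16 = 16 + L**2)
1/((M(-34, 12) + 13698/20303)*(G(-207) + 21685)) = 1/(((16 + 12**2) + 13698/20303)*(-207 + 21685)) = 1/(((16 + 144) + 13698*(1/20303))*21478) = 1/((160 + 13698/20303)*21478) = 1/((3262178/20303)*21478) = 1/(70065059084/20303) = 20303/70065059084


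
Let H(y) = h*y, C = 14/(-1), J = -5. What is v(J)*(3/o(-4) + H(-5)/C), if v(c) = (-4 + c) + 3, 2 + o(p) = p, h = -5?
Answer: 96/7 ≈ 13.714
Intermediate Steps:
C = -14 (C = 14*(-1) = -14)
H(y) = -5*y
o(p) = -2 + p
v(c) = -1 + c
v(J)*(3/o(-4) + H(-5)/C) = (-1 - 5)*(3/(-2 - 4) - 5*(-5)/(-14)) = -6*(3/(-6) + 25*(-1/14)) = -6*(3*(-1/6) - 25/14) = -6*(-1/2 - 25/14) = -6*(-16/7) = 96/7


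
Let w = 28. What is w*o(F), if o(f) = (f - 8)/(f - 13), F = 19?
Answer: 154/3 ≈ 51.333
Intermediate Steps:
o(f) = (-8 + f)/(-13 + f)
w*o(F) = 28*((-8 + 19)/(-13 + 19)) = 28*(11/6) = 154/3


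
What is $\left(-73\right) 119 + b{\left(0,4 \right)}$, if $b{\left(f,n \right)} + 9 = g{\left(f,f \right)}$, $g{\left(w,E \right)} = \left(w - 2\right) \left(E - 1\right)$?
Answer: $-8694$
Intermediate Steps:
$g{\left(w,E \right)} = \left(-1 + E\right) \left(-2 + w\right)$ ($g{\left(w,E \right)} = \left(-2 + w\right) \left(-1 + E\right) = \left(-1 + E\right) \left(-2 + w\right)$)
$b{\left(f,n \right)} = -7 + f^{2} - 3 f$ ($b{\left(f,n \right)} = -9 + \left(2 - f - 2 f + f f\right) = -9 + \left(2 - f - 2 f + f^{2}\right) = -9 + \left(2 + f^{2} - 3 f\right) = -7 + f^{2} - 3 f$)
$\left(-73\right) 119 + b{\left(0,4 \right)} = \left(-73\right) 119 - \left(7 - 0^{2}\right) = -8687 + \left(-7 + 0 + 0\right) = -8687 - 7 = -8694$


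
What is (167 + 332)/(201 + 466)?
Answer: 499/667 ≈ 0.74813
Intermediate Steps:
(167 + 332)/(201 + 466) = 499/667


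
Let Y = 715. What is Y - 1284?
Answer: -569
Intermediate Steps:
Y - 1284 = 715 - 1284 = -569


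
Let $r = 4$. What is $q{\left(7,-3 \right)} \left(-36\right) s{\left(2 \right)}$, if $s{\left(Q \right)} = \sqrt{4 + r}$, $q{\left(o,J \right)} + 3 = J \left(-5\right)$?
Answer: $- 864 \sqrt{2} \approx -1221.9$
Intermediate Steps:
$q{\left(o,J \right)} = -3 - 5 J$ ($q{\left(o,J \right)} = -3 + J \left(-5\right) = -3 - 5 J$)
$s{\left(Q \right)} = 2 \sqrt{2}$ ($s{\left(Q \right)} = \sqrt{4 + 4} = \sqrt{8} = 2 \sqrt{2}$)
$q{\left(7,-3 \right)} \left(-36\right) s{\left(2 \right)} = \left(-3 - -15\right) \left(-36\right) 2 \sqrt{2} = \left(-3 + 15\right) \left(-36\right) 2 \sqrt{2} = 12 \left(-36\right) 2 \sqrt{2} = - 432 \cdot 2 \sqrt{2} = - 864 \sqrt{2}$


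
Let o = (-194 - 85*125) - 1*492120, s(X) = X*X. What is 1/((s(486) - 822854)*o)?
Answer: 1/295053187862 ≈ 3.3892e-12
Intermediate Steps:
s(X) = X²
o = -502939 (o = (-194 - 10625) - 492120 = -10819 - 492120 = -502939)
1/((s(486) - 822854)*o) = 1/(486² - 822854*(-502939)) = -1/502939/(236196 - 822854) = -1/502939/(-586658) = -1/586658*(-1/502939) = 1/295053187862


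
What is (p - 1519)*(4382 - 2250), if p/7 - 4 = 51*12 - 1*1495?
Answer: -16356704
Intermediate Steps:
p = -6153 (p = 28 + 7*(51*12 - 1*1495) = 28 + 7*(612 - 1495) = 28 + 7*(-883) = 28 - 6181 = -6153)
(p - 1519)*(4382 - 2250) = (-6153 - 1519)*(4382 - 2250) = -7672*2132 = -16356704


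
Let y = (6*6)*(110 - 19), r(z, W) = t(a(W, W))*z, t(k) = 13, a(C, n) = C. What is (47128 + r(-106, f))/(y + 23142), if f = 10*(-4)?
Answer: 7625/4403 ≈ 1.7318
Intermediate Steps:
f = -40
r(z, W) = 13*z
y = 3276 (y = 36*91 = 3276)
(47128 + r(-106, f))/(y + 23142) = (47128 + 13*(-106))/(3276 + 23142) = (47128 - 1378)/26418 = 45750*(1/26418) = 7625/4403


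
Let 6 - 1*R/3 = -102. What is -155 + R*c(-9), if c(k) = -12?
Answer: -4043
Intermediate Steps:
R = 324 (R = 18 - 3*(-102) = 18 + 306 = 324)
-155 + R*c(-9) = -155 + 324*(-12) = -155 - 3888 = -4043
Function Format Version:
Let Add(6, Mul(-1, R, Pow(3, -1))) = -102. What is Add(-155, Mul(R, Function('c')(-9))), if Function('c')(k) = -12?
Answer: -4043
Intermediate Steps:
R = 324 (R = Add(18, Mul(-3, -102)) = Add(18, 306) = 324)
Add(-155, Mul(R, Function('c')(-9))) = Add(-155, Mul(324, -12)) = Add(-155, -3888) = -4043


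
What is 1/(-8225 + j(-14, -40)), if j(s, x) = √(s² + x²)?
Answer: -8225/67648829 - 2*√449/67648829 ≈ -0.00012221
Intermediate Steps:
1/(-8225 + j(-14, -40)) = 1/(-8225 + √((-14)² + (-40)²)) = 1/(-8225 + √(196 + 1600)) = 1/(-8225 + √1796) = 1/(-8225 + 2*√449)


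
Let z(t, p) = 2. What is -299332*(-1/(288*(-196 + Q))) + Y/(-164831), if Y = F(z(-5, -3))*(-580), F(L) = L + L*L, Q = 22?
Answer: -12291200783/2065002768 ≈ -5.9521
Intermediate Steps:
F(L) = L + L**2
Y = -3480 (Y = (2*(1 + 2))*(-580) = (2*3)*(-580) = 6*(-580) = -3480)
-299332*(-1/(288*(-196 + Q))) + Y/(-164831) = -299332*(-1/(288*(-196 + 22))) - 3480/(-164831) = -299332/((-288*(-174))) - 3480*(-1/164831) = -299332/50112 + 3480/164831 = -299332*1/50112 + 3480/164831 = -74833/12528 + 3480/164831 = -12291200783/2065002768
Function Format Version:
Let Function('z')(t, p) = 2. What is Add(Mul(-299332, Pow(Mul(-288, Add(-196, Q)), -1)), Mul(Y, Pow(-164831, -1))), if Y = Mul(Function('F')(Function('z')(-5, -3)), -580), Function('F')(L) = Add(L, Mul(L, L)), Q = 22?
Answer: Rational(-12291200783, 2065002768) ≈ -5.9521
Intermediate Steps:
Function('F')(L) = Add(L, Pow(L, 2))
Y = -3480 (Y = Mul(Mul(2, Add(1, 2)), -580) = Mul(Mul(2, 3), -580) = Mul(6, -580) = -3480)
Add(Mul(-299332, Pow(Mul(-288, Add(-196, Q)), -1)), Mul(Y, Pow(-164831, -1))) = Add(Mul(-299332, Pow(Mul(-288, Add(-196, 22)), -1)), Mul(-3480, Pow(-164831, -1))) = Add(Mul(-299332, Pow(Mul(-288, -174), -1)), Mul(-3480, Rational(-1, 164831))) = Add(Mul(-299332, Pow(50112, -1)), Rational(3480, 164831)) = Add(Mul(-299332, Rational(1, 50112)), Rational(3480, 164831)) = Add(Rational(-74833, 12528), Rational(3480, 164831)) = Rational(-12291200783, 2065002768)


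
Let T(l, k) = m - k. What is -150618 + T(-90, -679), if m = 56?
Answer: -149883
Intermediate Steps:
T(l, k) = 56 - k
-150618 + T(-90, -679) = -150618 + (56 - 1*(-679)) = -150618 + (56 + 679) = -150618 + 735 = -149883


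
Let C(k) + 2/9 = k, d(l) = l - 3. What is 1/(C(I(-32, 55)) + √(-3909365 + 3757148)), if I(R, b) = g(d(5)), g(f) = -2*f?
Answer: -342/12331021 - 243*I*√16913/12331021 ≈ -2.7735e-5 - 0.0025628*I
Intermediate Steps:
d(l) = -3 + l
I(R, b) = -4 (I(R, b) = -2*(-3 + 5) = -2*2 = -4)
C(k) = -2/9 + k
1/(C(I(-32, 55)) + √(-3909365 + 3757148)) = 1/((-2/9 - 4) + √(-3909365 + 3757148)) = 1/(-38/9 + √(-152217)) = 1/(-38/9 + 3*I*√16913)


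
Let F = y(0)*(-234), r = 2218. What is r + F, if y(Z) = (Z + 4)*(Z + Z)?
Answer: 2218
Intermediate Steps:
y(Z) = 2*Z*(4 + Z) (y(Z) = (4 + Z)*(2*Z) = 2*Z*(4 + Z))
F = 0 (F = (2*0*(4 + 0))*(-234) = (2*0*4)*(-234) = 0*(-234) = 0)
r + F = 2218 + 0 = 2218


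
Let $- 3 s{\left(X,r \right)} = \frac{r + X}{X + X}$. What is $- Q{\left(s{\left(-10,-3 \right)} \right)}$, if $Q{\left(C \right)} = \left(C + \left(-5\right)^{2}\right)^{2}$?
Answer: $- \frac{2211169}{3600} \approx -614.21$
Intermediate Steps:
$s{\left(X,r \right)} = - \frac{X + r}{6 X}$ ($s{\left(X,r \right)} = - \frac{\left(r + X\right) \frac{1}{X + X}}{3} = - \frac{\left(X + r\right) \frac{1}{2 X}}{3} = - \frac{\frac{1}{2} \frac{1}{X} \left(X + r\right)}{3} = - \frac{X + r}{6 X}$)
$Q{\left(C \right)} = \left(25 + C\right)^{2}$ ($Q{\left(C \right)} = \left(C + 25\right)^{2} = \left(25 + C\right)^{2}$)
$- Q{\left(s{\left(-10,-3 \right)} \right)} = - \left(25 + \frac{\left(-1\right) \left(-10\right) - -3}{6 \left(-10\right)}\right)^{2} = - \left(25 + \frac{1}{6} \left(- \frac{1}{10}\right) \left(10 + 3\right)\right)^{2} = - \left(25 + \frac{1}{6} \left(- \frac{1}{10}\right) 13\right)^{2} = - \left(25 - \frac{13}{60}\right)^{2} = - \left(\frac{1487}{60}\right)^{2} = \left(-1\right) \frac{2211169}{3600} = - \frac{2211169}{3600}$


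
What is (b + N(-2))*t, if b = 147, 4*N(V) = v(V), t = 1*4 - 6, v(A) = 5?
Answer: -593/2 ≈ -296.50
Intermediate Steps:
t = -2 (t = 4 - 6 = -2)
N(V) = 5/4 (N(V) = (¼)*5 = 5/4)
(b + N(-2))*t = (147 + 5/4)*(-2) = (593/4)*(-2) = -593/2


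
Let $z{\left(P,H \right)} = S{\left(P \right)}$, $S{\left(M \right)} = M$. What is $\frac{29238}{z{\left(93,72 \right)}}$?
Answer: $\frac{9746}{31} \approx 314.39$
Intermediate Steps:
$z{\left(P,H \right)} = P$
$\frac{29238}{z{\left(93,72 \right)}} = \frac{29238}{93} = 29238 \cdot \frac{1}{93} = \frac{9746}{31}$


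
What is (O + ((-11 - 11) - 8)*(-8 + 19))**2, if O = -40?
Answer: 136900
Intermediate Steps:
(O + ((-11 - 11) - 8)*(-8 + 19))**2 = (-40 + ((-11 - 11) - 8)*(-8 + 19))**2 = (-40 + (-22 - 8)*11)**2 = (-40 - 30*11)**2 = (-40 - 330)**2 = (-370)**2 = 136900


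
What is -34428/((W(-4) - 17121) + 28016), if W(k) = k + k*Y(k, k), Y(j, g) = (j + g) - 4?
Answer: -34428/10939 ≈ -3.1473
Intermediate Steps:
Y(j, g) = -4 + g + j (Y(j, g) = (g + j) - 4 = -4 + g + j)
W(k) = k + k*(-4 + 2*k) (W(k) = k + k*(-4 + k + k) = k + k*(-4 + 2*k))
-34428/((W(-4) - 17121) + 28016) = -34428/((-4*(-3 + 2*(-4)) - 17121) + 28016) = -34428/((-4*(-3 - 8) - 17121) + 28016) = -34428/((-4*(-11) - 17121) + 28016) = -34428/((44 - 17121) + 28016) = -34428/(-17077 + 28016) = -34428/10939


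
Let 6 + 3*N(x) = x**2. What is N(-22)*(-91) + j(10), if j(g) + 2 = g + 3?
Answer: -43465/3 ≈ -14488.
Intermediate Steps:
N(x) = -2 + x**2/3
j(g) = 1 + g (j(g) = -2 + (g + 3) = -2 + (3 + g) = 1 + g)
N(-22)*(-91) + j(10) = (-2 + (1/3)*(-22)**2)*(-91) + (1 + 10) = (-2 + (1/3)*484)*(-91) + 11 = (-2 + 484/3)*(-91) + 11 = (478/3)*(-91) + 11 = -43498/3 + 11 = -43465/3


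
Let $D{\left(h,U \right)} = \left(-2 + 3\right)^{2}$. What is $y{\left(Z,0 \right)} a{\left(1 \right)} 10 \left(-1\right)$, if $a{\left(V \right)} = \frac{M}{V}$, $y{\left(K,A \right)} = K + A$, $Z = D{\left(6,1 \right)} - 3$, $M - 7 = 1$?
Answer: $160$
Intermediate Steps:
$M = 8$ ($M = 7 + 1 = 8$)
$D{\left(h,U \right)} = 1$ ($D{\left(h,U \right)} = 1^{2} = 1$)
$Z = -2$ ($Z = 1 - 3 = -2$)
$y{\left(K,A \right)} = A + K$
$a{\left(V \right)} = \frac{8}{V}$
$y{\left(Z,0 \right)} a{\left(1 \right)} 10 \left(-1\right) = \left(0 - 2\right) \frac{8}{1} \cdot 10 \left(-1\right) = - 2 \cdot 8 \cdot 1 \left(-10\right) = \left(-2\right) 8 \left(-10\right) = \left(-16\right) \left(-10\right) = 160$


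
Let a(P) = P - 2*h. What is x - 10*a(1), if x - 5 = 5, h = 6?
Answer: 120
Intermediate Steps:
a(P) = -12 + P (a(P) = P - 2*6 = P - 12 = -12 + P)
x = 10 (x = 5 + 5 = 10)
x - 10*a(1) = 10 - 10*(-12 + 1) = 10 - 10*(-11) = 10 + 110 = 120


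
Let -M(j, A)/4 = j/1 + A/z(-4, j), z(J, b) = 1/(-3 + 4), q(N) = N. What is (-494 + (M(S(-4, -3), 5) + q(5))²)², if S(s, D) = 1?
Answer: 17689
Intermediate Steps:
z(J, b) = 1 (z(J, b) = 1/1 = 1)
M(j, A) = -4*A - 4*j (M(j, A) = -4*(j/1 + A/1) = -4*(j*1 + A*1) = -4*(j + A) = -4*(A + j) = -4*A - 4*j)
(-494 + (M(S(-4, -3), 5) + q(5))²)² = (-494 + ((-4*5 - 4*1) + 5)²)² = (-494 + ((-20 - 4) + 5)²)² = (-494 + (-24 + 5)²)² = (-494 + (-19)²)² = (-494 + 361)² = (-133)² = 17689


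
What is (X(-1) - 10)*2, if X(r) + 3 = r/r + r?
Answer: -26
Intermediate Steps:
X(r) = -2 + r (X(r) = -3 + (r/r + r) = -3 + (1 + r) = -2 + r)
(X(-1) - 10)*2 = ((-2 - 1) - 10)*2 = (-3 - 10)*2 = -13*2 = -26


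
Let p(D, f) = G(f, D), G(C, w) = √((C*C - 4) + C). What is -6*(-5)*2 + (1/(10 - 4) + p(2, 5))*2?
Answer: 181/3 + 2*√26 ≈ 70.531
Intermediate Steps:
G(C, w) = √(-4 + C + C²) (G(C, w) = √((C² - 4) + C) = √((-4 + C²) + C) = √(-4 + C + C²))
p(D, f) = √(-4 + f + f²)
-6*(-5)*2 + (1/(10 - 4) + p(2, 5))*2 = -6*(-5)*2 + (1/(10 - 4) + √(-4 + 5 + 5²))*2 = 30*2 + (1/6 + √(-4 + 5 + 25))*2 = 60 + (⅙ + √26)*2 = 60 + (⅓ + 2*√26) = 181/3 + 2*√26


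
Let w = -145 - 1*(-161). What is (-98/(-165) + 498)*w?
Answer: 1316288/165 ≈ 7977.5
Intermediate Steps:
w = 16 (w = -145 + 161 = 16)
(-98/(-165) + 498)*w = (-98/(-165) + 498)*16 = (-98*(-1/165) + 498)*16 = (98/165 + 498)*16 = (82268/165)*16 = 1316288/165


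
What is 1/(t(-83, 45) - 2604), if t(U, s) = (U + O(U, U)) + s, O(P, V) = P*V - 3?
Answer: 1/4244 ≈ 0.00023563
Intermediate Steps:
O(P, V) = -3 + P*V
t(U, s) = -3 + U + s + U**2 (t(U, s) = (U + (-3 + U*U)) + s = (U + (-3 + U**2)) + s = (-3 + U + U**2) + s = -3 + U + s + U**2)
1/(t(-83, 45) - 2604) = 1/((-3 - 83 + 45 + (-83)**2) - 2604) = 1/((-3 - 83 + 45 + 6889) - 2604) = 1/(6848 - 2604) = 1/4244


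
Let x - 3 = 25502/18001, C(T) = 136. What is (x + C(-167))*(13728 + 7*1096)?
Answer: 54091517400/18001 ≈ 3.0049e+6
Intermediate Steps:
x = 79505/18001 (x = 3 + 25502/18001 = 79505/18001 ≈ 4.4167)
(x + C(-167))*(13728 + 7*1096) = (79505/18001 + 136)*(13728 + 7*1096) = 2527641*(13728 + 7672)/18001 = (2527641/18001)*21400 = 54091517400/18001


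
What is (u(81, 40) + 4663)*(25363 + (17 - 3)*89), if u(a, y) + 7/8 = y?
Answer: 1000950753/8 ≈ 1.2512e+8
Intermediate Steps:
u(a, y) = -7/8 + y
(u(81, 40) + 4663)*(25363 + (17 - 3)*89) = ((-7/8 + 40) + 4663)*(25363 + (17 - 3)*89) = (313/8 + 4663)*(25363 + 14*89) = 37617*(25363 + 1246)/8 = (37617/8)*26609 = 1000950753/8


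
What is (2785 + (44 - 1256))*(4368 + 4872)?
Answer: 14534520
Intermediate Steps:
(2785 + (44 - 1256))*(4368 + 4872) = (2785 - 1212)*9240 = 1573*9240 = 14534520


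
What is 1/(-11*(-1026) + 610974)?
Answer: 1/622260 ≈ 1.6070e-6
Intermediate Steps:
1/(-11*(-1026) + 610974) = 1/(11286 + 610974) = 1/622260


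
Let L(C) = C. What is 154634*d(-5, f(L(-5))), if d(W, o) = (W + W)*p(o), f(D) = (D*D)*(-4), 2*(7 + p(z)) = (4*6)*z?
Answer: 1866432380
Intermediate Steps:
p(z) = -7 + 12*z (p(z) = -7 + ((4*6)*z)/2 = -7 + (24*z)/2 = -7 + 12*z)
f(D) = -4*D² (f(D) = D²*(-4) = -4*D²)
d(W, o) = 2*W*(-7 + 12*o) (d(W, o) = (W + W)*(-7 + 12*o) = (2*W)*(-7 + 12*o) = 2*W*(-7 + 12*o))
154634*d(-5, f(L(-5))) = 154634*(2*(-5)*(-7 + 12*(-4*(-5)²))) = 154634*(2*(-5)*(-7 + 12*(-4*25))) = 154634*(2*(-5)*(-7 + 12*(-100))) = 154634*(2*(-5)*(-7 - 1200)) = 154634*(2*(-5)*(-1207)) = 154634*12070 = 1866432380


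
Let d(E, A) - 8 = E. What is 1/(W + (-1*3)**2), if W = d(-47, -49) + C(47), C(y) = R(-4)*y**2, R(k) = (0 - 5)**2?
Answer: 1/55195 ≈ 1.8118e-5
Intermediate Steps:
d(E, A) = 8 + E
R(k) = 25 (R(k) = (-5)**2 = 25)
C(y) = 25*y**2
W = 55186 (W = (8 - 47) + 25*47**2 = -39 + 25*2209 = -39 + 55225 = 55186)
1/(W + (-1*3)**2) = 1/(55186 + (-1*3)**2) = 1/(55186 + (-3)**2) = 1/(55186 + 9) = 1/55195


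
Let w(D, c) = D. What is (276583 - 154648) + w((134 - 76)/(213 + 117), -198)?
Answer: 20119304/165 ≈ 1.2194e+5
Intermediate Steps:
(276583 - 154648) + w((134 - 76)/(213 + 117), -198) = (276583 - 154648) + (134 - 76)/(213 + 117) = 121935 + 58/330 = 121935 + 58*(1/330) = 121935 + 29/165 = 20119304/165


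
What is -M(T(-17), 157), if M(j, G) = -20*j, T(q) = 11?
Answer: 220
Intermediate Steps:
-M(T(-17), 157) = -(-20)*11 = -1*(-220) = 220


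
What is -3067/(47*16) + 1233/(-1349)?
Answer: -5064599/1014448 ≈ -4.9925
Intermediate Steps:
-3067/(47*16) + 1233/(-1349) = -3067/752 + 1233*(-1/1349) = -3067*1/752 - 1233/1349 = -3067/752 - 1233/1349 = -5064599/1014448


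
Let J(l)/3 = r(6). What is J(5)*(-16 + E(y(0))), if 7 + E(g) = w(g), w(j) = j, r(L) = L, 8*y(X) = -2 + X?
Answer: -837/2 ≈ -418.50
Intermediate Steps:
y(X) = -1/4 + X/8 (y(X) = (-2 + X)/8 = -1/4 + X/8)
J(l) = 18 (J(l) = 3*6 = 18)
E(g) = -7 + g
J(5)*(-16 + E(y(0))) = 18*(-16 + (-7 + (-1/4 + (1/8)*0))) = 18*(-16 + (-7 + (-1/4 + 0))) = 18*(-16 + (-7 - 1/4)) = 18*(-16 - 29/4) = 18*(-93/4) = -837/2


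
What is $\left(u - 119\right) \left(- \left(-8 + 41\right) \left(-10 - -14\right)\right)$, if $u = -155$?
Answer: $36168$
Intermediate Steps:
$\left(u - 119\right) \left(- \left(-8 + 41\right) \left(-10 - -14\right)\right) = \left(-155 - 119\right) \left(- \left(-8 + 41\right) \left(-10 - -14\right)\right) = - 274 \left(- 33 \left(-10 + \left(-25 + 39\right)\right)\right) = - 274 \left(- 33 \left(-10 + 14\right)\right) = - 274 \left(- 33 \cdot 4\right) = - 274 \left(\left(-1\right) 132\right) = \left(-274\right) \left(-132\right) = 36168$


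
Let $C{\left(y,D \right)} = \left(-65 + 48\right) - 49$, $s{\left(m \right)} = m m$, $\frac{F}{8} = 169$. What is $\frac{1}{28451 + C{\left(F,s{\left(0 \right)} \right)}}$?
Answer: $\frac{1}{28385} \approx 3.523 \cdot 10^{-5}$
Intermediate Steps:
$F = 1352$ ($F = 8 \cdot 169 = 1352$)
$s{\left(m \right)} = m^{2}$
$C{\left(y,D \right)} = -66$ ($C{\left(y,D \right)} = -17 - 49 = -66$)
$\frac{1}{28451 + C{\left(F,s{\left(0 \right)} \right)}} = \frac{1}{28451 - 66} = \frac{1}{28385}$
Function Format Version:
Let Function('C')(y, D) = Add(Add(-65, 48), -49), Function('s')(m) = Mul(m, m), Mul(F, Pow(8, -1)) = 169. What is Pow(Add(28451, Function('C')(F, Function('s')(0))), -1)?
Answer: Rational(1, 28385) ≈ 3.5230e-5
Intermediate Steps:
F = 1352 (F = Mul(8, 169) = 1352)
Function('s')(m) = Pow(m, 2)
Function('C')(y, D) = -66 (Function('C')(y, D) = Add(-17, -49) = -66)
Pow(Add(28451, Function('C')(F, Function('s')(0))), -1) = Pow(Add(28451, -66), -1) = Pow(28385, -1) = Rational(1, 28385)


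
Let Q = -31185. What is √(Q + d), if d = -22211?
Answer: 2*I*√13349 ≈ 231.08*I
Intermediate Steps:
√(Q + d) = √(-31185 - 22211) = √(-53396) = 2*I*√13349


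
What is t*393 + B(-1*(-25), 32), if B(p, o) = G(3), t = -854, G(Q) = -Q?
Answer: -335625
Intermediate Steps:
B(p, o) = -3 (B(p, o) = -1*3 = -3)
t*393 + B(-1*(-25), 32) = -854*393 - 3 = -335622 - 3 = -335625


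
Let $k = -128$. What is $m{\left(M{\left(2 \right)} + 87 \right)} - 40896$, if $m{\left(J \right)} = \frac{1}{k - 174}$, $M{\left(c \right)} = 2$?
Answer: $- \frac{12350593}{302} \approx -40896.0$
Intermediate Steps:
$m{\left(J \right)} = - \frac{1}{302}$ ($m{\left(J \right)} = \frac{1}{-128 - 174} = \frac{1}{-302} = - \frac{1}{302}$)
$m{\left(M{\left(2 \right)} + 87 \right)} - 40896 = - \frac{1}{302} - 40896 = - \frac{12350593}{302}$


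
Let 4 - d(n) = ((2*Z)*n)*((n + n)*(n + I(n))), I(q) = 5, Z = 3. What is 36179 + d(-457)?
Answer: 1132833159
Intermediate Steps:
d(n) = 4 - 12*n²*(5 + n) (d(n) = 4 - (2*3)*n*(n + n)*(n + 5) = 4 - 6*n*(2*n)*(5 + n) = 4 - 6*n*2*n*(5 + n) = 4 - 12*n²*(5 + n))
36179 + d(-457) = 36179 + (4 - 60*(-457)² - 12*(-457)³) = 36179 + (4 - 60*208849 - 12*(-95443993)) = 36179 + (4 - 12530940 + 1145327916) = 36179 + 1132796980 = 1132833159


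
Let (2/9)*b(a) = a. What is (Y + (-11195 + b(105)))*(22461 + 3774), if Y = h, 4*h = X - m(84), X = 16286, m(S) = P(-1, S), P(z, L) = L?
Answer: -175039920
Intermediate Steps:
m(S) = S
b(a) = 9*a/2
h = 8101/2 (h = (16286 - 1*84)/4 = (16286 - 84)/4 = (¼)*16202 = 8101/2 ≈ 4050.5)
Y = 8101/2 ≈ 4050.5
(Y + (-11195 + b(105)))*(22461 + 3774) = (8101/2 + (-11195 + (9/2)*105))*(22461 + 3774) = (8101/2 + (-11195 + 945/2))*26235 = (8101/2 - 21445/2)*26235 = -6672*26235 = -175039920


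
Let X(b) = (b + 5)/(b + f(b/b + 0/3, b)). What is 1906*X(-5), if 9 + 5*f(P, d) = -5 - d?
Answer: 0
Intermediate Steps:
f(P, d) = -14/5 - d/5 (f(P, d) = -9/5 + (-5 - d)/5 = -9/5 + (-1 - d/5) = -14/5 - d/5)
X(b) = (5 + b)/(-14/5 + 4*b/5) (X(b) = (b + 5)/(b + (-14/5 - b/5)) = (5 + b)/(-14/5 + 4*b/5))
1906*X(-5) = 1906*(5*(5 - 5)/(2*(-7 + 2*(-5)))) = 1906*((5/2)*0/(-7 - 10)) = 1906*((5/2)*0/(-17)) = 1906*((5/2)*(-1/17)*0) = 1906*0 = 0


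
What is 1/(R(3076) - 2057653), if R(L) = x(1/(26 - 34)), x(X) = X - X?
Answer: -1/2057653 ≈ -4.8599e-7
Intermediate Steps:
x(X) = 0
R(L) = 0
1/(R(3076) - 2057653) = 1/(0 - 2057653) = 1/(-2057653) = -1/2057653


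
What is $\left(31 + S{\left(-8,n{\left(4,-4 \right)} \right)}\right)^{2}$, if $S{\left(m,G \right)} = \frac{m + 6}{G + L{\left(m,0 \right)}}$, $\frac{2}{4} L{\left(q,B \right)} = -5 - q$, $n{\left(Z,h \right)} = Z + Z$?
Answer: $\frac{46656}{49} \approx 952.16$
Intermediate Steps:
$n{\left(Z,h \right)} = 2 Z$
$L{\left(q,B \right)} = -10 - 2 q$ ($L{\left(q,B \right)} = 2 \left(-5 - q\right) = -10 - 2 q$)
$S{\left(m,G \right)} = \frac{6 + m}{-10 + G - 2 m}$ ($S{\left(m,G \right)} = \frac{m + 6}{G - \left(10 + 2 m\right)} = \frac{6 + m}{-10 + G - 2 m}$)
$\left(31 + S{\left(-8,n{\left(4,-4 \right)} \right)}\right)^{2} = \left(31 + \frac{-6 - -8}{10 - 2 \cdot 4 + 2 \left(-8\right)}\right)^{2} = \left(31 + \frac{-6 + 8}{10 - 8 - 16}\right)^{2} = \left(31 + \frac{1}{10 - 8 - 16} \cdot 2\right)^{2} = \left(31 + \frac{1}{-14} \cdot 2\right)^{2} = \left(31 - \frac{1}{7}\right)^{2} = \left(\frac{216}{7}\right)^{2} = \frac{46656}{49}$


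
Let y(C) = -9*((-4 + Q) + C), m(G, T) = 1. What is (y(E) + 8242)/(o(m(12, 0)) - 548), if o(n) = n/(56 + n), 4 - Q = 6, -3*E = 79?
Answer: -486381/31235 ≈ -15.572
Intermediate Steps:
E = -79/3 (E = -1/3*79 = -79/3 ≈ -26.333)
Q = -2 (Q = 4 - 1*6 = 4 - 6 = -2)
y(C) = 54 - 9*C (y(C) = -9*((-4 - 2) + C) = -9*(-6 + C) = 54 - 9*C)
o(n) = n/(56 + n)
(y(E) + 8242)/(o(m(12, 0)) - 548) = ((54 - 9*(-79/3)) + 8242)/(1/(56 + 1) - 548) = ((54 + 237) + 8242)/(1/57 - 548) = (291 + 8242)/(1*(1/57) - 548) = 8533/(1/57 - 548) = 8533/(-31235/57) = 8533*(-57/31235) = -486381/31235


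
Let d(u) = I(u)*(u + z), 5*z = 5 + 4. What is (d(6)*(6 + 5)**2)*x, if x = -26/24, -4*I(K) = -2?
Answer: -20449/40 ≈ -511.23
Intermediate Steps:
I(K) = 1/2 (I(K) = -1/4*(-2) = 1/2)
x = -13/12 (x = -26*1/24 = -13/12 ≈ -1.0833)
z = 9/5 (z = (5 + 4)/5 = (1/5)*9 = 9/5 ≈ 1.8000)
d(u) = 9/10 + u/2 (d(u) = (u + 9/5)/2 = (9/5 + u)/2 = 9/10 + u/2)
(d(6)*(6 + 5)**2)*x = ((9/10 + (1/2)*6)*(6 + 5)**2)*(-13/12) = ((9/10 + 3)*11**2)*(-13/12) = ((39/10)*121)*(-13/12) = (4719/10)*(-13/12) = -20449/40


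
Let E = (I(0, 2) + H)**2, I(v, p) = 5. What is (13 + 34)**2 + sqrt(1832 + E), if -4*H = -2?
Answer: 2209 + sqrt(7449)/2 ≈ 2252.2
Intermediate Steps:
H = 1/2 (H = -1/4*(-2) = 1/2 ≈ 0.50000)
E = 121/4 (E = (5 + 1/2)**2 = (11/2)**2 = 121/4 ≈ 30.250)
(13 + 34)**2 + sqrt(1832 + E) = (13 + 34)**2 + sqrt(1832 + 121/4) = 47**2 + sqrt(7449/4) = 2209 + sqrt(7449)/2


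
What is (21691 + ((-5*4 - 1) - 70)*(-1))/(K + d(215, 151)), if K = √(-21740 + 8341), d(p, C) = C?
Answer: 1644541/18100 - 10891*I*√13399/18100 ≈ 90.859 - 69.651*I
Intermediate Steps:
K = I*√13399 (K = √(-13399) = I*√13399 ≈ 115.75*I)
(21691 + ((-5*4 - 1) - 70)*(-1))/(K + d(215, 151)) = (21691 + ((-5*4 - 1) - 70)*(-1))/(I*√13399 + 151) = (21691 + ((-20 - 1) - 70)*(-1))/(151 + I*√13399) = (21691 + (-21 - 70)*(-1))/(151 + I*√13399) = (21691 - 91*(-1))/(151 + I*√13399) = (21691 + 91)/(151 + I*√13399) = 21782/(151 + I*√13399)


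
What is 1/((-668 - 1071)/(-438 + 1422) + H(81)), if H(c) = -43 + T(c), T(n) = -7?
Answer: -984/50939 ≈ -0.019317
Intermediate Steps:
H(c) = -50 (H(c) = -43 - 7 = -50)
1/((-668 - 1071)/(-438 + 1422) + H(81)) = 1/((-668 - 1071)/(-438 + 1422) - 50) = 1/(-1739/984 - 50) = 1/(-50939/984) = -984/50939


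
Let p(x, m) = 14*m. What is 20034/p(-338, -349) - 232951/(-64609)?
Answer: -11155580/22548541 ≈ -0.49474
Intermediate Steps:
20034/p(-338, -349) - 232951/(-64609) = 20034/((14*(-349))) - 232951/(-64609) = 20034/(-4886) - 232951*(-1/64609) = 20034*(-1/4886) + 232951/64609 = -1431/349 + 232951/64609 = -11155580/22548541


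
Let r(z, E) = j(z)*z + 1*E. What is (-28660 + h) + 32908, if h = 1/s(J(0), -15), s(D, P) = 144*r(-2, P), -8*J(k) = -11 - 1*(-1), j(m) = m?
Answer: 6728831/1584 ≈ 4248.0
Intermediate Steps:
r(z, E) = E + z² (r(z, E) = z*z + 1*E = z² + E = E + z²)
J(k) = 5/4 (J(k) = -(-11 - 1*(-1))/8 = -(-11 + 1)/8 = -⅛*(-10) = 5/4)
s(D, P) = 576 + 144*P (s(D, P) = 144*(P + (-2)²) = 144*(P + 4) = 144*(4 + P) = 576 + 144*P)
h = -1/1584 (h = 1/(576 + 144*(-15)) = 1/(576 - 2160) = 1/(-1584) = -1/1584 ≈ -0.00063131)
(-28660 + h) + 32908 = (-28660 - 1/1584) + 32908 = -45397441/1584 + 32908 = 6728831/1584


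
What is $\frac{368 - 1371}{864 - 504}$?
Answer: $- \frac{1003}{360} \approx -2.7861$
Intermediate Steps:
$\frac{368 - 1371}{864 - 504} = \frac{1}{360} \left(-1003\right) = - \frac{1003}{360}$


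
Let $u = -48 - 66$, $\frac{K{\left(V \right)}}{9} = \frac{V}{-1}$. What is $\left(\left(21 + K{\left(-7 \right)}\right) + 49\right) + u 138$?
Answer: $-15599$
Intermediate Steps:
$K{\left(V \right)} = - 9 V$ ($K{\left(V \right)} = 9 \frac{V}{-1} = 9 V \left(-1\right) = 9 \left(- V\right) = - 9 V$)
$u = -114$ ($u = -48 - 66 = -114$)
$\left(\left(21 + K{\left(-7 \right)}\right) + 49\right) + u 138 = \left(\left(21 - -63\right) + 49\right) - 15732 = \left(\left(21 + 63\right) + 49\right) - 15732 = \left(84 + 49\right) - 15732 = 133 - 15732 = -15599$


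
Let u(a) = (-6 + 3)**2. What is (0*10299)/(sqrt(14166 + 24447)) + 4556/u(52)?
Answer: 4556/9 ≈ 506.22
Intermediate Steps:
u(a) = 9 (u(a) = (-3)**2 = 9)
(0*10299)/(sqrt(14166 + 24447)) + 4556/u(52) = (0*10299)/(sqrt(14166 + 24447)) + 4556/9 = 0/(sqrt(38613)) + 4556*(1/9) = 0*(sqrt(38613)/38613) + 4556/9 = 0 + 4556/9 = 4556/9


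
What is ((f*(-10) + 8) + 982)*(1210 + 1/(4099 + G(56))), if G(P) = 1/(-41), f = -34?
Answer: 135227896965/84029 ≈ 1.6093e+6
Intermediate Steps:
G(P) = -1/41
((f*(-10) + 8) + 982)*(1210 + 1/(4099 + G(56))) = ((-34*(-10) + 8) + 982)*(1210 + 1/(4099 - 1/41)) = ((340 + 8) + 982)*(1210 + 1/(168058/41)) = (348 + 982)*(1210 + 41/168058) = 1330*(203350221/168058) = 135227896965/84029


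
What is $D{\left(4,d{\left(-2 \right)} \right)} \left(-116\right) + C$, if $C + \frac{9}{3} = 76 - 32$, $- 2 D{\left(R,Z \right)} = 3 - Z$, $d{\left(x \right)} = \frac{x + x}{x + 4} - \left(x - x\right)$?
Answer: $331$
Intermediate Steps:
$d{\left(x \right)} = \frac{2 x}{4 + x}$ ($d{\left(x \right)} = \frac{2 x}{4 + x} - 0 = \frac{2 x}{4 + x} + 0 = \frac{2 x}{4 + x}$)
$D{\left(R,Z \right)} = - \frac{3}{2} + \frac{Z}{2}$ ($D{\left(R,Z \right)} = - \frac{3 - Z}{2} = - \frac{3}{2} + \frac{Z}{2}$)
$C = 41$ ($C = -3 + \left(76 - 32\right) = -3 + 44 = 41$)
$D{\left(4,d{\left(-2 \right)} \right)} \left(-116\right) + C = \left(- \frac{3}{2} + \frac{2 \left(-2\right) \frac{1}{4 - 2}}{2}\right) \left(-116\right) + 41 = \left(- \frac{3}{2} + \frac{2 \left(-2\right) \frac{1}{2}}{2}\right) \left(-116\right) + 41 = \left(- \frac{3}{2} + \frac{1}{2} \left(-2\right)\right) \left(-116\right) + 41 = \left(- \frac{3}{2} - 1\right) \left(-116\right) + 41 = \left(- \frac{5}{2}\right) \left(-116\right) + 41 = 290 + 41 = 331$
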